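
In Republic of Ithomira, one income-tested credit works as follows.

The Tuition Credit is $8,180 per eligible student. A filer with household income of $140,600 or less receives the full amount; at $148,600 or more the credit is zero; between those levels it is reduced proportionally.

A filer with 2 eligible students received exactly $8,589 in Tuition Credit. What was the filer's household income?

$144,400

Full credit = 2 × $8,180 = $16,360.
$8,589 is 8,589/16,360 of the full $16,360, so 7,771/16,360 of the $8,000 range has been used: income = $140,600 + $8,000 × 7,771/16,360 = $144,400.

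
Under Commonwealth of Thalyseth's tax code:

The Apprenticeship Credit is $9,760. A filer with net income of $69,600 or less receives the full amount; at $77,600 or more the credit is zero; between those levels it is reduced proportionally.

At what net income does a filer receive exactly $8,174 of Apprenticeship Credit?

$8,174 is 8,174/9,760 of the full $9,760, so 1,586/9,760 of the $8,000 range has been used: income = $69,600 + $8,000 × 1,586/9,760 = $70,900.

$70,900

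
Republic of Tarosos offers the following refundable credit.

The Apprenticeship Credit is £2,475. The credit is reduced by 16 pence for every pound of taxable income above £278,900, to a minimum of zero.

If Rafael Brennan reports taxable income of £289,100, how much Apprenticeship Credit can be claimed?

£843

Apprenticeship Credit: 16% of the £10,200 excess over £278,900 is £1,632; credit = £2,475 − £1,632 = £843.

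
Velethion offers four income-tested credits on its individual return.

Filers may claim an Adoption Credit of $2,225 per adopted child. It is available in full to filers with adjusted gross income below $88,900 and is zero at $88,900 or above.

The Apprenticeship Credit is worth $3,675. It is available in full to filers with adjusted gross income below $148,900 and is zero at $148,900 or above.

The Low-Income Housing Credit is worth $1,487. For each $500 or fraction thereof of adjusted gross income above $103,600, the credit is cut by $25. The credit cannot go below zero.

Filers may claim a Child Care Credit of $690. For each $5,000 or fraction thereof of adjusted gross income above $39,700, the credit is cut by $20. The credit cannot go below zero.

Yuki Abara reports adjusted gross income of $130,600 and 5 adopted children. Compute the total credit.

Adoption Credit: base = 5 × $2,225 = $11,125. $130,600 meets or exceeds the $88,900 cutoff, so the credit is $0.
Apprenticeship Credit: $130,600 is below the $148,900 cutoff, so the full $3,675 applies.
Low-Income Housing Credit: income exceeds $103,600 by $27,000, which is 54 full-or-partial $500 increments; reduction = 54 × $25 = $1,350, leaving $137.
Child Care Credit: income exceeds $39,700 by $90,900, which is 19 full-or-partial $5,000 increments; reduction = 19 × $20 = $380, leaving $310.
Total: $0 + $3,675 + $137 + $310 = $4,122.

$4,122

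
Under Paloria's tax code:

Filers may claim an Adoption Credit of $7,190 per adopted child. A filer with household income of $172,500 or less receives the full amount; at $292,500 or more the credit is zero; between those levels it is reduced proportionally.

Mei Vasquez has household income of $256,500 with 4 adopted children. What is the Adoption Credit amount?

$8,628

Adoption Credit: base = 4 × $7,190 = $28,760. $256,500 is $84,000 into a $120,000 phase-out range, leaving 36,000/120,000 of the credit: $28,760 × 36,000/120,000 = $8,628.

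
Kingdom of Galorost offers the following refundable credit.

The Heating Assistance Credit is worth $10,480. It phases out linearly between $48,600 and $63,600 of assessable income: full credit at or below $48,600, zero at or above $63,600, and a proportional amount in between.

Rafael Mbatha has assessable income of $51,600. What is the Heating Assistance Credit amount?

$8,384

Heating Assistance Credit: $51,600 is $3,000 into a $15,000 phase-out range, leaving 12,000/15,000 of the credit: $10,480 × 12,000/15,000 = $8,384.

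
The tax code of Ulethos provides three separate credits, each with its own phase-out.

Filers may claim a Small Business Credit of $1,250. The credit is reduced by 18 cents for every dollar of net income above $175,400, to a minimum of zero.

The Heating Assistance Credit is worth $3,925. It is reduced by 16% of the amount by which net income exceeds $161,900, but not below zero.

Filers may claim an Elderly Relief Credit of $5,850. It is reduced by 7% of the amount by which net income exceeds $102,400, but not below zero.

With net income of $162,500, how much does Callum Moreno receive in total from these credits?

Small Business Credit: $162,500 is at or below the $175,400 threshold, so the full $1,250 applies.
Heating Assistance Credit: 16% of the $600 excess over $161,900 is $96; credit = $3,925 − $96 = $3,829.
Elderly Relief Credit: 7% of the $60,100 excess over $102,400 is $4,207; credit = $5,850 − $4,207 = $1,643.
Total: $1,250 + $3,829 + $1,643 = $6,722.

$6,722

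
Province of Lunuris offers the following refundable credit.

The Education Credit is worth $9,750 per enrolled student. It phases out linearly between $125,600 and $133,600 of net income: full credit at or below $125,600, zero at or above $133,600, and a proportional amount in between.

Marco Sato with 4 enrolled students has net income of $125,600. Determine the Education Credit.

$39,000

Education Credit: base = 4 × $9,750 = $39,000. $125,600 is at or below the $125,600 threshold, so the full $39,000 applies.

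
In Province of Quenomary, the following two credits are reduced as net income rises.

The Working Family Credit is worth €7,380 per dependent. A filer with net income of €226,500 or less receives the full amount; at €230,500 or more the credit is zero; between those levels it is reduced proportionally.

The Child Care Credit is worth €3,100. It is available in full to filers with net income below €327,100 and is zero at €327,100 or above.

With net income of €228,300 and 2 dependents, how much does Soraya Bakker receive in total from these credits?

€11,218

Working Family Credit: base = 2 × €7,380 = €14,760. €228,300 is €1,800 into a €4,000 phase-out range, leaving 2,200/4,000 of the credit: €14,760 × 2,200/4,000 = €8,118.
Child Care Credit: €228,300 is below the €327,100 cutoff, so the full €3,100 applies.
Total: €8,118 + €3,100 = €11,218.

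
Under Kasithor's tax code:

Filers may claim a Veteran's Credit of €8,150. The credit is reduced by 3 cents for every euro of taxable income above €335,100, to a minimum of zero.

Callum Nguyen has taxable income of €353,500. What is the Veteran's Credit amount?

Veteran's Credit: 3% of the €18,400 excess over €335,100 is €552; credit = €8,150 − €552 = €7,598.

€7,598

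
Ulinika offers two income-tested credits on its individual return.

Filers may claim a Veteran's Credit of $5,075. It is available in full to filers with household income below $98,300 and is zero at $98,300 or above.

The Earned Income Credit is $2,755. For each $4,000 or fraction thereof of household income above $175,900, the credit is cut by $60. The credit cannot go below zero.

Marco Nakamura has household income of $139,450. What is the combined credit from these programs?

$2,755

Veteran's Credit: $139,450 meets or exceeds the $98,300 cutoff, so the credit is $0.
Earned Income Credit: $139,450 is at or below the $175,900 threshold, so the full $2,755 applies.
Total: $0 + $2,755 = $2,755.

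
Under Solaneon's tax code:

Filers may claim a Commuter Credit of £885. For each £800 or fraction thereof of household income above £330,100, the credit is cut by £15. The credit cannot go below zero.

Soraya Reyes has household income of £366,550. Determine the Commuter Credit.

Commuter Credit: income exceeds £330,100 by £36,450, which is 46 full-or-partial £800 increments; reduction = 46 × £15 = £690, leaving £195.

£195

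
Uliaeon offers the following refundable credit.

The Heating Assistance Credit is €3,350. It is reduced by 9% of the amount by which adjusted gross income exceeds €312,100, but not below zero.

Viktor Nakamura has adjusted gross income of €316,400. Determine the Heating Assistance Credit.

€2,963

Heating Assistance Credit: 9% of the €4,300 excess over €312,100 is €387; credit = €3,350 − €387 = €2,963.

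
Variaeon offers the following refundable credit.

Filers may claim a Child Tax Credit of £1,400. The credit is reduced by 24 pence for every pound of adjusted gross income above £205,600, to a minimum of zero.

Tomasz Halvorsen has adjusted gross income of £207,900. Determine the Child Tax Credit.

Child Tax Credit: 24% of the £2,300 excess over £205,600 is £552; credit = £1,400 − £552 = £848.

£848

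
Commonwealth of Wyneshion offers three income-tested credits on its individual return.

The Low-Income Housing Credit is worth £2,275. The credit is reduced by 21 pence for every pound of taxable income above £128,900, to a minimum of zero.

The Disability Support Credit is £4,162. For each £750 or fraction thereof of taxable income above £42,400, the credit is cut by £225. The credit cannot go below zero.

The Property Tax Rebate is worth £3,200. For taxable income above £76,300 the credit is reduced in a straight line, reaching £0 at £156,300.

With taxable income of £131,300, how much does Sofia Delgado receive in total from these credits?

£2,771

Low-Income Housing Credit: 21% of the £2,400 excess over £128,900 is £504; credit = £2,275 − £504 = £1,771.
Disability Support Credit: income exceeds £42,400 by £88,900 → 119 increments × £225 = £26,775 ≥ base, so the credit is £0.
Property Tax Rebate: £131,300 is £55,000 into a £80,000 phase-out range, leaving 25,000/80,000 of the credit: £3,200 × 25,000/80,000 = £1,000.
Total: £1,771 + £0 + £1,000 = £2,771.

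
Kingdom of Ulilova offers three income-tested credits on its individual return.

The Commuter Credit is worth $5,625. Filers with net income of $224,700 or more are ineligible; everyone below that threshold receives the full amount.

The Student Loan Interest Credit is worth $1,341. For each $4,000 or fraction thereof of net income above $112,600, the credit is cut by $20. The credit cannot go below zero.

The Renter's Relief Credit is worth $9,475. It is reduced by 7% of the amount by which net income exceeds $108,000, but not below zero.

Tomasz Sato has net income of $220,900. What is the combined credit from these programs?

$7,978

Commuter Credit: $220,900 is below the $224,700 cutoff, so the full $5,625 applies.
Student Loan Interest Credit: income exceeds $112,600 by $108,300, which is 28 full-or-partial $4,000 increments; reduction = 28 × $20 = $560, leaving $781.
Renter's Relief Credit: 7% of the $112,900 excess over $108,000 is $7,903; credit = $9,475 − $7,903 = $1,572.
Total: $5,625 + $781 + $1,572 = $7,978.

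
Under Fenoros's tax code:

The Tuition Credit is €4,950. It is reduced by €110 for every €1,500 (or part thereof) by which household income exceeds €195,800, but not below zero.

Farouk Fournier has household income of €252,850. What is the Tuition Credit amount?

Tuition Credit: income exceeds €195,800 by €57,050, which is 39 full-or-partial €1,500 increments; reduction = 39 × €110 = €4,290, leaving €660.

€660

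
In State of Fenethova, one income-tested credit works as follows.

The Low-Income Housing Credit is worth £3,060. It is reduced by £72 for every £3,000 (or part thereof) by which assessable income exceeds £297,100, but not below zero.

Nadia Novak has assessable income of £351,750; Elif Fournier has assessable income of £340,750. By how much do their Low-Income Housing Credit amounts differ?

£288

Nadia (£351,750): Low-Income Housing Credit: income exceeds £297,100 by £54,650, which is 19 full-or-partial £3,000 increments; reduction = 19 × £72 = £1,368, leaving £1,692.
Elif (£340,750): Low-Income Housing Credit: income exceeds £297,100 by £43,650, which is 15 full-or-partial £3,000 increments; reduction = 15 × £72 = £1,080, leaving £1,980.
Difference: |£1,692 − £1,980| = £288.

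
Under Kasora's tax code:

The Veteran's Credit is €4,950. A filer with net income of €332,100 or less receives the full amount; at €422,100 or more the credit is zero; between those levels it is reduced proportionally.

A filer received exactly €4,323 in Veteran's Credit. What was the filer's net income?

€4,323 is 4,323/4,950 of the full €4,950, so 627/4,950 of the €90,000 range has been used: income = €332,100 + €90,000 × 627/4,950 = €343,500.

€343,500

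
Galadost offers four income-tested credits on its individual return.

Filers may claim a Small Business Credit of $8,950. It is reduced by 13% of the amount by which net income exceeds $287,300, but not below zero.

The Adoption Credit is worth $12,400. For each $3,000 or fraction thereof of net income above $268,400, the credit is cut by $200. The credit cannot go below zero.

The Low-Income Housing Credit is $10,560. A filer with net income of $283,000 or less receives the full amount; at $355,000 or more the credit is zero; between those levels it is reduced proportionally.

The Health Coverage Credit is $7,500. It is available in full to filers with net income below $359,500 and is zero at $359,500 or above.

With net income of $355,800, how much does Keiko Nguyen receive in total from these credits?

$13,945

Small Business Credit: 13% of the $68,500 excess over $287,300 is $8,905; credit = $8,950 − $8,905 = $45.
Adoption Credit: income exceeds $268,400 by $87,400, which is 30 full-or-partial $3,000 increments; reduction = 30 × $200 = $6,000, leaving $6,400.
Low-Income Housing Credit: $355,800 is at or above $355,000, so the credit is $0.
Health Coverage Credit: $355,800 is below the $359,500 cutoff, so the full $7,500 applies.
Total: $45 + $6,400 + $0 + $7,500 = $13,945.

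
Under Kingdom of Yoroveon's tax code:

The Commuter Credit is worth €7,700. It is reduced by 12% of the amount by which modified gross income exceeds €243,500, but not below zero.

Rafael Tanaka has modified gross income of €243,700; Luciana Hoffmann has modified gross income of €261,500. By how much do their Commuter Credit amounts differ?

Rafael (€243,700): Commuter Credit: 12% of the €200 excess over €243,500 is €24; credit = €7,700 − €24 = €7,676.
Luciana (€261,500): Commuter Credit: 12% of the €18,000 excess over €243,500 is €2,160; credit = €7,700 − €2,160 = €5,540.
Difference: |€7,676 − €5,540| = €2,136.

€2,136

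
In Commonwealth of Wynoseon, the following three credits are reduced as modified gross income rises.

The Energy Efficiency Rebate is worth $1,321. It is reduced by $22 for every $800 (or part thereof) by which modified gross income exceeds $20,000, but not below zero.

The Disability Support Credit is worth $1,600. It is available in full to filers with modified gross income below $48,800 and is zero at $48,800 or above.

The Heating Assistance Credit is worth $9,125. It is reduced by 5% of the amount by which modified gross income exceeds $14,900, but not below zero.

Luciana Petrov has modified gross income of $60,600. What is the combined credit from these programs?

Energy Efficiency Rebate: income exceeds $20,000 by $40,600, which is 51 full-or-partial $800 increments; reduction = 51 × $22 = $1,122, leaving $199.
Disability Support Credit: $60,600 meets or exceeds the $48,800 cutoff, so the credit is $0.
Heating Assistance Credit: 5% of the $45,700 excess over $14,900 is $2,285; credit = $9,125 − $2,285 = $6,840.
Total: $199 + $0 + $6,840 = $7,039.

$7,039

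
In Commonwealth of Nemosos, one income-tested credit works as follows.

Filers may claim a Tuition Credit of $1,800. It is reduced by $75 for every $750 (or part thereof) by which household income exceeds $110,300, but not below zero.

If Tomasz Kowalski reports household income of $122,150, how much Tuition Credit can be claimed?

Tuition Credit: income exceeds $110,300 by $11,850, which is 16 full-or-partial $750 increments; reduction = 16 × $75 = $1,200, leaving $600.

$600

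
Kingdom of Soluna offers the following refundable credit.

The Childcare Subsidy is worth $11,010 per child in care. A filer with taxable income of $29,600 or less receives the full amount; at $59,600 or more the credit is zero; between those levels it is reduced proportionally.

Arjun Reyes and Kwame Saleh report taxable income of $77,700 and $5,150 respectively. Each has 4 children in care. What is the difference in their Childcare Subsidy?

$44,040

Arjun ($77,700): Childcare Subsidy: base = 4 × $11,010 = $44,040. $77,700 is at or above $59,600, so the credit is $0.
Kwame ($5,150): Childcare Subsidy: base = 4 × $11,010 = $44,040. $5,150 is at or below the $29,600 threshold, so the full $44,040 applies.
Difference: |$0 − $44,040| = $44,040.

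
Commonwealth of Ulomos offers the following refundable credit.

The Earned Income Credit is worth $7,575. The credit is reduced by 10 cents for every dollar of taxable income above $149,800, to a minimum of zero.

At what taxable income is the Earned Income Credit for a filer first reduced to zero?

$225,550

The credit falls by 10% of each dollar above $149,800, so it reaches zero when the excess is $7,575 / 10% = $75,750: income = $149,800 + $75,750 = $225,550.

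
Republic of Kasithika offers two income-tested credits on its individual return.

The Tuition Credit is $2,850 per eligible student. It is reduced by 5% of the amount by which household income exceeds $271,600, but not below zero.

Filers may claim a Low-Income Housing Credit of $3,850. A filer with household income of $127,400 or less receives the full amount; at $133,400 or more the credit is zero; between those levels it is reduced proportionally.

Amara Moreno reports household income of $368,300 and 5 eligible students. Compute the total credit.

$9,415

Tuition Credit: base = 5 × $2,850 = $14,250. 5% of the $96,700 excess over $271,600 is $4,835; credit = $14,250 − $4,835 = $9,415.
Low-Income Housing Credit: $368,300 is at or above $133,400, so the credit is $0.
Total: $9,415 + $0 = $9,415.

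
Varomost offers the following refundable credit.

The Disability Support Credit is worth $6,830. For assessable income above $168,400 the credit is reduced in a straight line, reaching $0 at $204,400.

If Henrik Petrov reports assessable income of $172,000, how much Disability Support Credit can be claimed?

Disability Support Credit: $172,000 is $3,600 into a $36,000 phase-out range, leaving 32,400/36,000 of the credit: $6,830 × 32,400/36,000 = $6,147.

$6,147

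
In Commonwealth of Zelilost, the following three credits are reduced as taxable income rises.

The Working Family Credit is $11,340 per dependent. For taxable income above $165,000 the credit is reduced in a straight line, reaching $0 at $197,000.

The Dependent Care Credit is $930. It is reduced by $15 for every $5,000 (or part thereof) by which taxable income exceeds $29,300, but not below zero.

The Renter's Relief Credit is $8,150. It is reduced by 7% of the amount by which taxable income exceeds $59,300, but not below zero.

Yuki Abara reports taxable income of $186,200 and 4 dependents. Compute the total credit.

$15,759

Working Family Credit: base = 4 × $11,340 = $45,360. $186,200 is $21,200 into a $32,000 phase-out range, leaving 10,800/32,000 of the credit: $45,360 × 10,800/32,000 = $15,309.
Dependent Care Credit: income exceeds $29,300 by $156,900, which is 32 full-or-partial $5,000 increments; reduction = 32 × $15 = $480, leaving $450.
Renter's Relief Credit: 7% of the $126,900 excess over $59,300 is $8,883 ≥ base, so the credit is $0.
Total: $15,309 + $450 + $0 = $15,759.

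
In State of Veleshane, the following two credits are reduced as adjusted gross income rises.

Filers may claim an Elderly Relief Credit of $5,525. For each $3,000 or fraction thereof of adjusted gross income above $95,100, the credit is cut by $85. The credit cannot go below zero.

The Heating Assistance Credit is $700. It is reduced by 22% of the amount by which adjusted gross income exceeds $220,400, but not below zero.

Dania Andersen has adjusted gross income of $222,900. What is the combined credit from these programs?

Elderly Relief Credit: income exceeds $95,100 by $127,800, which is 43 full-or-partial $3,000 increments; reduction = 43 × $85 = $3,655, leaving $1,870.
Heating Assistance Credit: 22% of the $2,500 excess over $220,400 is $550; credit = $700 − $550 = $150.
Total: $1,870 + $150 = $2,020.

$2,020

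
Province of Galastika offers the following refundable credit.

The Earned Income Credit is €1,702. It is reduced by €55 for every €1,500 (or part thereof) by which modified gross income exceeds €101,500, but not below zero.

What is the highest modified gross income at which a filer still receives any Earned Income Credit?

After 30 increments the reduction is 30 × €55 = €1,650, leaving €52; one more increment wipes it out. Increment 30 ends at excess 30 × €1,500 = €45,000, so the highest qualifying income is €101,500 + €45,000 = €146,500.

€146,500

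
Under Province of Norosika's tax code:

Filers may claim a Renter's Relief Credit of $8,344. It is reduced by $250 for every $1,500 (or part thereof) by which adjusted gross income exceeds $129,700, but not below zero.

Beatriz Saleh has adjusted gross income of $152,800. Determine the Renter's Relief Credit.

Renter's Relief Credit: income exceeds $129,700 by $23,100, which is 16 full-or-partial $1,500 increments; reduction = 16 × $250 = $4,000, leaving $4,344.

$4,344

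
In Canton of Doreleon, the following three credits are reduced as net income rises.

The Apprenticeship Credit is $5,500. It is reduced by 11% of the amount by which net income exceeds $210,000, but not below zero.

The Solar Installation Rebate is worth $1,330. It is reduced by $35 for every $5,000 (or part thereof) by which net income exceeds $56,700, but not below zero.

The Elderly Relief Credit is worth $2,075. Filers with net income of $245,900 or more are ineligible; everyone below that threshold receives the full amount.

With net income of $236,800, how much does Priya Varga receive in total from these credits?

Apprenticeship Credit: 11% of the $26,800 excess over $210,000 is $2,948; credit = $5,500 − $2,948 = $2,552.
Solar Installation Rebate: income exceeds $56,700 by $180,100, which is 37 full-or-partial $5,000 increments; reduction = 37 × $35 = $1,295, leaving $35.
Elderly Relief Credit: $236,800 is below the $245,900 cutoff, so the full $2,075 applies.
Total: $2,552 + $35 + $2,075 = $4,662.

$4,662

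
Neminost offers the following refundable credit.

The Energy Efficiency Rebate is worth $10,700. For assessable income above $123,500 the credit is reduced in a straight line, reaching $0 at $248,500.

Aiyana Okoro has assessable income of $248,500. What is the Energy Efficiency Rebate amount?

$0

Energy Efficiency Rebate: $248,500 is at or above $248,500, so the credit is $0.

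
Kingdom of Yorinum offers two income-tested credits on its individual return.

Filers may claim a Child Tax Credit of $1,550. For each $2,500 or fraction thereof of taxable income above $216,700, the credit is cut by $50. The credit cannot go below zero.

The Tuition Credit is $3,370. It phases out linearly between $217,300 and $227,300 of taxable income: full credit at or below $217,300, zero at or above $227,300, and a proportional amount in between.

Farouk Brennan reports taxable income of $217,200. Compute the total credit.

Child Tax Credit: income exceeds $216,700 by $500, which is 1 full-or-partial $2,500 increment; reduction = 1 × $50 = $50, leaving $1,500.
Tuition Credit: $217,200 is at or below the $217,300 threshold, so the full $3,370 applies.
Total: $1,500 + $3,370 = $4,870.

$4,870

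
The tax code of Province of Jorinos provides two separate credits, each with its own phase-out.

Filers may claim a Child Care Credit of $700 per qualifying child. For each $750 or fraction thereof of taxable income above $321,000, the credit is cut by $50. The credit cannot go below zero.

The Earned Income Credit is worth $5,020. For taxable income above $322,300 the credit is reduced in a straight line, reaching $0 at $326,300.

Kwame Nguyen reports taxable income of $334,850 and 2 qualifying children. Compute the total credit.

Child Care Credit: base = 2 × $700 = $1,400. income exceeds $321,000 by $13,850, which is 19 full-or-partial $750 increments; reduction = 19 × $50 = $950, leaving $450.
Earned Income Credit: $334,850 is at or above $326,300, so the credit is $0.
Total: $450 + $0 = $450.

$450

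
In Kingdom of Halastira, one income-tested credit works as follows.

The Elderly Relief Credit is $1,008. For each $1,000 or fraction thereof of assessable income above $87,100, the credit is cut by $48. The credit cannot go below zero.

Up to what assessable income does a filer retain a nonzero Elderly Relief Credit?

$107,100

After 20 increments the reduction is 20 × $48 = $960, leaving $48; one more increment wipes it out. Increment 20 ends at excess 20 × $1,000 = $20,000, so the highest qualifying income is $87,100 + $20,000 = $107,100.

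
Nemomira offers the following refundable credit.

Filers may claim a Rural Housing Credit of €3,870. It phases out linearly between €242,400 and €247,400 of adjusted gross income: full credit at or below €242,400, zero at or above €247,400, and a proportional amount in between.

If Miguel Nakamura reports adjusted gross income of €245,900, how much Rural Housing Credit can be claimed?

€1,161

Rural Housing Credit: €245,900 is €3,500 into a €5,000 phase-out range, leaving 1,500/5,000 of the credit: €3,870 × 1,500/5,000 = €1,161.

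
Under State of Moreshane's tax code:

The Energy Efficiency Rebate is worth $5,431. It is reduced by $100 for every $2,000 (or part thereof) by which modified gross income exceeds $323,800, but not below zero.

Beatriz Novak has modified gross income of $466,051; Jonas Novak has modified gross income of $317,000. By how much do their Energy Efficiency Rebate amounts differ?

$5,431

Beatriz ($466,051): Energy Efficiency Rebate: income exceeds $323,800 by $142,251 → 72 increments × $100 = $7,200 ≥ base, so the credit is $0.
Jonas ($317,000): Energy Efficiency Rebate: $317,000 is at or below the $323,800 threshold, so the full $5,431 applies.
Difference: |$0 − $5,431| = $5,431.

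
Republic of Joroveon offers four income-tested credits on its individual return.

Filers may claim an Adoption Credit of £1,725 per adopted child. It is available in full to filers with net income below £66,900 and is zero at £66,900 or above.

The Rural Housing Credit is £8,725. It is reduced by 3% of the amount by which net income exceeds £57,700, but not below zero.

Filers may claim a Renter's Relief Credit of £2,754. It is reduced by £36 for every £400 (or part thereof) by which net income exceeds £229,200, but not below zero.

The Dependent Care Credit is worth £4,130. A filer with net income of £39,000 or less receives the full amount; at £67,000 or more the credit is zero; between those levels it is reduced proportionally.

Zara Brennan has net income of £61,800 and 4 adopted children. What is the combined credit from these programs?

£19,023

Adoption Credit: base = 4 × £1,725 = £6,900. £61,800 is below the £66,900 cutoff, so the full £6,900 applies.
Rural Housing Credit: 3% of the £4,100 excess over £57,700 is £123; credit = £8,725 − £123 = £8,602.
Renter's Relief Credit: £61,800 is at or below the £229,200 threshold, so the full £2,754 applies.
Dependent Care Credit: £61,800 is £22,800 into a £28,000 phase-out range, leaving 5,200/28,000 of the credit: £4,130 × 5,200/28,000 = £767.
Total: £6,900 + £8,602 + £2,754 + £767 = £19,023.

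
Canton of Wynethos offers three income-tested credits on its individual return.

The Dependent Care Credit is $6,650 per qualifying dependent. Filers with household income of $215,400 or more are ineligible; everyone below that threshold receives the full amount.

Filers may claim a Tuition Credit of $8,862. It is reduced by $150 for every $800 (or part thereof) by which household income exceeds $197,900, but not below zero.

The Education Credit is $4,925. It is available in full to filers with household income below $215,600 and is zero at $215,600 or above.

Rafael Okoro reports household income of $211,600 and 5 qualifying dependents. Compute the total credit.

$44,337

Dependent Care Credit: base = 5 × $6,650 = $33,250. $211,600 is below the $215,400 cutoff, so the full $33,250 applies.
Tuition Credit: income exceeds $197,900 by $13,700, which is 18 full-or-partial $800 increments; reduction = 18 × $150 = $2,700, leaving $6,162.
Education Credit: $211,600 is below the $215,600 cutoff, so the full $4,925 applies.
Total: $33,250 + $6,162 + $4,925 = $44,337.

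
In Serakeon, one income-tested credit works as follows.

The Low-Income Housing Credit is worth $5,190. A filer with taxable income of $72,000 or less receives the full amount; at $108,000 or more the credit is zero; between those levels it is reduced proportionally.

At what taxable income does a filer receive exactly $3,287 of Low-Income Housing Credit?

$85,200

$3,287 is 3,287/5,190 of the full $5,190, so 1,903/5,190 of the $36,000 range has been used: income = $72,000 + $36,000 × 1,903/5,190 = $85,200.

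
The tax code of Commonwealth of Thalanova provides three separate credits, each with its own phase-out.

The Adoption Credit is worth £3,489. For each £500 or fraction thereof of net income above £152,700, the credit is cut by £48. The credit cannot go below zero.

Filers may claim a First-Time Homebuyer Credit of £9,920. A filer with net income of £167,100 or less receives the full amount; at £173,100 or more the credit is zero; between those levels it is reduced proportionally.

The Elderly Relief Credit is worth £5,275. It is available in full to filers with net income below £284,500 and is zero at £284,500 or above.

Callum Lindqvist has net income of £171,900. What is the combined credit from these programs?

Adoption Credit: income exceeds £152,700 by £19,200, which is 39 full-or-partial £500 increments; reduction = 39 × £48 = £1,872, leaving £1,617.
First-Time Homebuyer Credit: £171,900 is £4,800 into a £6,000 phase-out range, leaving 1,200/6,000 of the credit: £9,920 × 1,200/6,000 = £1,984.
Elderly Relief Credit: £171,900 is below the £284,500 cutoff, so the full £5,275 applies.
Total: £1,617 + £1,984 + £5,275 = £8,876.

£8,876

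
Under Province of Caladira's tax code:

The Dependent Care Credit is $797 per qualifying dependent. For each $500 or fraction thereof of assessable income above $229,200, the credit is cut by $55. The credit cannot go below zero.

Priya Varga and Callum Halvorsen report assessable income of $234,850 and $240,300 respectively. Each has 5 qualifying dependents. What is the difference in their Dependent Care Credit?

Priya ($234,850): Dependent Care Credit: base = 5 × $797 = $3,985. income exceeds $229,200 by $5,650, which is 12 full-or-partial $500 increments; reduction = 12 × $55 = $660, leaving $3,325.
Callum ($240,300): Dependent Care Credit: base = 5 × $797 = $3,985. income exceeds $229,200 by $11,100, which is 23 full-or-partial $500 increments; reduction = 23 × $55 = $1,265, leaving $2,720.
Difference: |$3,325 − $2,720| = $605.

$605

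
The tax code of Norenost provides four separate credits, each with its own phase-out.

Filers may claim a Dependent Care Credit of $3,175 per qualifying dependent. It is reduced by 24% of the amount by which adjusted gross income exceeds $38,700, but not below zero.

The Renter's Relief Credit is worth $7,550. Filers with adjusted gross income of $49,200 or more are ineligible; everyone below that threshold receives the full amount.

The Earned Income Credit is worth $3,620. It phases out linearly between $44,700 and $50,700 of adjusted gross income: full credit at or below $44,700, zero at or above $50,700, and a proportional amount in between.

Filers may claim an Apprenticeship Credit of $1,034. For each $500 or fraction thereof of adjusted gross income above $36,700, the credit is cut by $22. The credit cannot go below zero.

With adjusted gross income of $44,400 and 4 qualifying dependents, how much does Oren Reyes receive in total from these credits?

$23,184

Dependent Care Credit: base = 4 × $3,175 = $12,700. 24% of the $5,700 excess over $38,700 is $1,368; credit = $12,700 − $1,368 = $11,332.
Renter's Relief Credit: $44,400 is below the $49,200 cutoff, so the full $7,550 applies.
Earned Income Credit: $44,400 is at or below the $44,700 threshold, so the full $3,620 applies.
Apprenticeship Credit: income exceeds $36,700 by $7,700, which is 16 full-or-partial $500 increments; reduction = 16 × $22 = $352, leaving $682.
Total: $11,332 + $7,550 + $3,620 + $682 = $23,184.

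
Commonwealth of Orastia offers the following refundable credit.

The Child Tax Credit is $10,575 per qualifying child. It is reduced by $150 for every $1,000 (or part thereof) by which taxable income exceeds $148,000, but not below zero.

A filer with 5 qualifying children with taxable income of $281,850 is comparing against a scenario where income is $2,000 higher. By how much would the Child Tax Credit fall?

$300

At $281,850 — base = 5 × $10,575 = $52,875. income exceeds $148,000 by $133,850, which is 134 full-or-partial $1,000 increments; reduction = 134 × $150 = $20,100, leaving $32,775.
At $283,850 — base = 5 × $10,575 = $52,875. income exceeds $148,000 by $135,850, which is 136 full-or-partial $1,000 increments; reduction = 136 × $150 = $20,400, leaving $32,475.
Lost: $32,775 − $32,475 = $300.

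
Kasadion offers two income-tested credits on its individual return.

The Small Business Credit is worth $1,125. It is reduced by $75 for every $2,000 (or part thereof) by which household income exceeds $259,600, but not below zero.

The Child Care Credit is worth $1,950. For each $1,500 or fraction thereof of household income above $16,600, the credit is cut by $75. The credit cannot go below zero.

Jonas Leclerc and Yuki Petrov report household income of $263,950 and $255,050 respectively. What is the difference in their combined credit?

$225

Jonas ($263,950): Small Business Credit: income exceeds $259,600 by $4,350, which is 3 full-or-partial $2,000 increments; reduction = 3 × $75 = $225, leaving $900. Child Care Credit: income exceeds $16,600 by $247,350 → 165 increments × $75 = $12,375 ≥ base, so the credit is $0. total $900 + $0 = $900
Yuki ($255,050): Small Business Credit: $255,050 is at or below the $259,600 threshold, so the full $1,125 applies. Child Care Credit: income exceeds $16,600 by $238,450 → 159 increments × $75 = $11,925 ≥ base, so the credit is $0. total $1,125 + $0 = $1,125
Difference: |$900 − $1,125| = $225.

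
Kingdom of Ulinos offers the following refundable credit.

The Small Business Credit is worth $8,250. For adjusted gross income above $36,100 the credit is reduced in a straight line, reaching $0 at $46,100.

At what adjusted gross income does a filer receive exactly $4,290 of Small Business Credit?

$40,900

$4,290 is 4,290/8,250 of the full $8,250, so 3,960/8,250 of the $10,000 range has been used: income = $36,100 + $10,000 × 3,960/8,250 = $40,900.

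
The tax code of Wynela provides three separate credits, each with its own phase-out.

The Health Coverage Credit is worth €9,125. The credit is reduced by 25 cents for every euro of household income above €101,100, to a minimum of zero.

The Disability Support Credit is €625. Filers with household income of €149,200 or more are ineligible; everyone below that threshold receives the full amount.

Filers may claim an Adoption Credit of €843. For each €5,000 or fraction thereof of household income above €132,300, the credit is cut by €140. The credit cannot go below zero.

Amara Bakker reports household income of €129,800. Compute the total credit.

€3,418

Health Coverage Credit: 25% of the €28,700 excess over €101,100 is €7,175; credit = €9,125 − €7,175 = €1,950.
Disability Support Credit: €129,800 is below the €149,200 cutoff, so the full €625 applies.
Adoption Credit: €129,800 is at or below the €132,300 threshold, so the full €843 applies.
Total: €1,950 + €625 + €843 = €3,418.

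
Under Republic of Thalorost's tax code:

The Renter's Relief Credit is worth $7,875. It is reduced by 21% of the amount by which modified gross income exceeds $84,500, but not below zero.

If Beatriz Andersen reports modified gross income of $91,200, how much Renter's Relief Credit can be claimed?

Renter's Relief Credit: 21% of the $6,700 excess over $84,500 is $1,407; credit = $7,875 − $1,407 = $6,468.

$6,468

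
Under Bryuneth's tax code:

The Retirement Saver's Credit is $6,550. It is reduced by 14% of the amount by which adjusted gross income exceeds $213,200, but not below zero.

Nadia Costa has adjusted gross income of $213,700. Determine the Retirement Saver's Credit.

$6,480

Retirement Saver's Credit: 14% of the $500 excess over $213,200 is $70; credit = $6,550 − $70 = $6,480.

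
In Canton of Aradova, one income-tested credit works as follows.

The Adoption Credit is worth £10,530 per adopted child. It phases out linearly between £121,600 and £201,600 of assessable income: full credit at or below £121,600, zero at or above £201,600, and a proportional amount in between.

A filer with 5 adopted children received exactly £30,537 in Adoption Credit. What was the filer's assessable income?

Full credit = 5 × £10,530 = £52,650.
£30,537 is 30,537/52,650 of the full £52,650, so 22,113/52,650 of the £80,000 range has been used: income = £121,600 + £80,000 × 22,113/52,650 = £155,200.

£155,200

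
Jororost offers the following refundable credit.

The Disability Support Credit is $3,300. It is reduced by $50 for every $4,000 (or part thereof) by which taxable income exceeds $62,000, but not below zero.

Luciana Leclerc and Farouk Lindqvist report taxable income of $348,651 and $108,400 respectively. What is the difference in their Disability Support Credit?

Luciana ($348,651): Disability Support Credit: income exceeds $62,000 by $286,651 → 72 increments × $50 = $3,600 ≥ base, so the credit is $0.
Farouk ($108,400): Disability Support Credit: income exceeds $62,000 by $46,400, which is 12 full-or-partial $4,000 increments; reduction = 12 × $50 = $600, leaving $2,700.
Difference: |$0 − $2,700| = $2,700.

$2,700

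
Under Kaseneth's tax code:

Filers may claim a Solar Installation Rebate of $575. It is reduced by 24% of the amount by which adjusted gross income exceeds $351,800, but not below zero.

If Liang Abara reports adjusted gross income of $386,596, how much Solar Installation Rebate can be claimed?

Solar Installation Rebate: 24% of the $34,796 excess over $351,800 is $8,351.04 ≥ base, so the credit is $0.

$0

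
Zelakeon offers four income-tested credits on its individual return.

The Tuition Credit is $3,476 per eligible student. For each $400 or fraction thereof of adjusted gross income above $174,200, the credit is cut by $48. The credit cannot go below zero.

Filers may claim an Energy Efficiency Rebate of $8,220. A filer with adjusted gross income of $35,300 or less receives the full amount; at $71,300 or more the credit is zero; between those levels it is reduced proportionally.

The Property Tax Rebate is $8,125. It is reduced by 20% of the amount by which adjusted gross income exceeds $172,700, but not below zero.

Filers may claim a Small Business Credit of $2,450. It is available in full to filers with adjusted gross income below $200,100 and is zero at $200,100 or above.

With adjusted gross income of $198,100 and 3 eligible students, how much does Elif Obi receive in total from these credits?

Tuition Credit: base = 3 × $3,476 = $10,428. income exceeds $174,200 by $23,900, which is 60 full-or-partial $400 increments; reduction = 60 × $48 = $2,880, leaving $7,548.
Energy Efficiency Rebate: $198,100 is at or above $71,300, so the credit is $0.
Property Tax Rebate: 20% of the $25,400 excess over $172,700 is $5,080; credit = $8,125 − $5,080 = $3,045.
Small Business Credit: $198,100 is below the $200,100 cutoff, so the full $2,450 applies.
Total: $7,548 + $0 + $3,045 + $2,450 = $13,043.

$13,043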